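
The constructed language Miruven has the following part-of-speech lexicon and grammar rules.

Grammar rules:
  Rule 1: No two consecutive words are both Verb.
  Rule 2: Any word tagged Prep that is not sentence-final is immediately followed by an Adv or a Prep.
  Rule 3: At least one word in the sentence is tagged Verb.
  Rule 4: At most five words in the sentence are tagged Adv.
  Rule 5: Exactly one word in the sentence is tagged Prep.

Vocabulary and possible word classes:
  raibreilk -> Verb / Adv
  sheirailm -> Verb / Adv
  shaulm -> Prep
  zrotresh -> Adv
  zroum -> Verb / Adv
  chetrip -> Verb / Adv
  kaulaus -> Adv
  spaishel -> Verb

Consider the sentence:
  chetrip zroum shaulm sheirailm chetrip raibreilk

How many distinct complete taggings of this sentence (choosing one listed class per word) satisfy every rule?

8

Candidates per position — 1:chetrip {Verb,Adv}; 2:zroum {Verb,Adv}; 3:shaulm {Prep}; 4:sheirailm {Verb,Adv}; 5:chetrip {Verb,Adv}; 6:raibreilk {Verb,Adv}.
There are 32 candidate sequences in total.
Checking each against the rules leaves 8 sequences.
Count = 8.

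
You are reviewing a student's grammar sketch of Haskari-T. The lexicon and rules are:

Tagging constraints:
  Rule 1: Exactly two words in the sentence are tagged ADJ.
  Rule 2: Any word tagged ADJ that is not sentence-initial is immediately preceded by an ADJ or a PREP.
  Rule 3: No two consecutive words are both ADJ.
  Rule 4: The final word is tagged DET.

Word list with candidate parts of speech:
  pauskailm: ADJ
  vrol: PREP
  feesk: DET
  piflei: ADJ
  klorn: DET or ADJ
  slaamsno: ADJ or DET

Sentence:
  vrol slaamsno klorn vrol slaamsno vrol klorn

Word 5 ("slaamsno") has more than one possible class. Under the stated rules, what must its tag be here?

ADJ

Candidates per position — 1:vrol {PREP}; 2:slaamsno {ADJ,DET}; 3:klorn {DET,ADJ}; 4:vrol {PREP}; 5:slaamsno {ADJ,DET}; 6:vrol {PREP}; 7:klorn {DET,ADJ}.
If word 7 were ADJ, no tagging could satisfy rule 4; so word 7 is DET.
Position 5: the remaining choice is settled jointly with positions 2, 3 — only ADJ at position 5 is part of a tagging that satisfies every rule.
The unique satisfying tagging is: PREP ADJ DET PREP ADJ PREP DET.
Rule-by-rule: rule 1 ✓; rule 2 ✓; rule 3 ✓; rule 4 ✓.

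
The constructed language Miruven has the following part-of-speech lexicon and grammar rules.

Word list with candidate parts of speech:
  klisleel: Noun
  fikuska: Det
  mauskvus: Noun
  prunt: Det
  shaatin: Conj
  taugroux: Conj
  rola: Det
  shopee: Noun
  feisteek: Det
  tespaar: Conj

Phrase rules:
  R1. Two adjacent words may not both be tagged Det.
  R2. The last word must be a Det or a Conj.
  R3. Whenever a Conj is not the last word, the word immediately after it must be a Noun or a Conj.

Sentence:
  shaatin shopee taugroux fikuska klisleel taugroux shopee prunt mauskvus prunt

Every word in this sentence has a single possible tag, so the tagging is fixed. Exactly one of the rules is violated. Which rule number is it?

3

Fixed tagging: Conj Noun Conj Det Noun Conj Noun Det Noun Det.
Checking each rule: R1 pass, R2 pass, R3 fail.
Only rule 3 fails.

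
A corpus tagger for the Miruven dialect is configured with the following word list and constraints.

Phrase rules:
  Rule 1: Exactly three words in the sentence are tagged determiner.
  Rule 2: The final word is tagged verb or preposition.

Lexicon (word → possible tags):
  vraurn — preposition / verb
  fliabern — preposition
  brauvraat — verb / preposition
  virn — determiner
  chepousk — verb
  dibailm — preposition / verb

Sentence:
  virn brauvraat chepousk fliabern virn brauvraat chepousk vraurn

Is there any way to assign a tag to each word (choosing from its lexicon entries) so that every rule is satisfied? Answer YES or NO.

Candidates per position — 1:virn {determiner}; 2:brauvraat {verb,preposition}; 3:chepousk {verb}; 4:fliabern {preposition}; 5:virn {determiner}; 6:brauvraat {verb,preposition}; 7:chepousk {verb}; 8:vraurn {preposition,verb}.
Rule 1 cannot be satisfied by any choice of tags from the lexicon.
So there is no consistent tagging.

NO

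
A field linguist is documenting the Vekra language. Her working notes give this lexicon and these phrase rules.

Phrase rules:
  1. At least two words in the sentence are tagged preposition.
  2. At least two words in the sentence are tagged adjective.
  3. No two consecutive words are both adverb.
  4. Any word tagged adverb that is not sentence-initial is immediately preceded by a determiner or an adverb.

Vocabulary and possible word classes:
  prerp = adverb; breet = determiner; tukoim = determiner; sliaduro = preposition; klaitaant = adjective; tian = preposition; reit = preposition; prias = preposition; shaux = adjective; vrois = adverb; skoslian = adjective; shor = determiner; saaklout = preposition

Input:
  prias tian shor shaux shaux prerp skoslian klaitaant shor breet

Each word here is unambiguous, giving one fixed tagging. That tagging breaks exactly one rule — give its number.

Fixed tagging: preposition preposition determiner adjective adjective adverb adjective adjective determiner determiner.
Rule check: R1 ok, R2 ok, R3 ok, R4 fails.
Only rule 4 fails.

4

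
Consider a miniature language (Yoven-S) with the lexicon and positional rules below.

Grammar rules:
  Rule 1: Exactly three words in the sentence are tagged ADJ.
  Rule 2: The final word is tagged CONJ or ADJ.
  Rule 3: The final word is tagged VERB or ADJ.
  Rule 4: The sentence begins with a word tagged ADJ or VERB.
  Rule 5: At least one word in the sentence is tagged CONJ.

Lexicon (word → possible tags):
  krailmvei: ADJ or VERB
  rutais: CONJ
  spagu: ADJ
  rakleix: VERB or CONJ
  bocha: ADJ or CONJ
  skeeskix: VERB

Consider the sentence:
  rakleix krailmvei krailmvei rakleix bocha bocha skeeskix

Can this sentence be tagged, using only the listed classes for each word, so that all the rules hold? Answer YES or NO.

NO

Candidates per position — 1:rakleix {VERB,CONJ}; 2:krailmvei {ADJ,VERB}; 3:krailmvei {ADJ,VERB}; 4:rakleix {VERB,CONJ}; 5:bocha {ADJ,CONJ}; 6:bocha {ADJ,CONJ}; 7:skeeskix {VERB}.
Rule 2 cannot be satisfied by any choice of tags from the lexicon.
So there is no consistent tagging.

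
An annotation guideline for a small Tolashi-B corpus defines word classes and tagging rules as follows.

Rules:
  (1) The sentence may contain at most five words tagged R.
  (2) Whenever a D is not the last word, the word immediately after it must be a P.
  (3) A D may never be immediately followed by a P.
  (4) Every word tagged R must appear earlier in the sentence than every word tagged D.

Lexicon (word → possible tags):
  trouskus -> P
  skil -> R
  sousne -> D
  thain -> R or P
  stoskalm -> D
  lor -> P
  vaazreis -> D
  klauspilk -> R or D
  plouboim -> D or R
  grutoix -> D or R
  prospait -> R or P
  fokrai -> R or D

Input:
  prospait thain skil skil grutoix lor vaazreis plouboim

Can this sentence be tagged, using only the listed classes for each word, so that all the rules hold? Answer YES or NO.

NO

Candidates per position — 1:prospait {R,P}; 2:thain {R,P}; 3:skil {R}; 4:skil {R}; 5:grutoix {D,R}; 6:lor {P}; 7:vaazreis {D}; 8:plouboim {D,R}.
Rule 2 cannot be satisfied by any choice of tags from the lexicon.
So there is no consistent tagging.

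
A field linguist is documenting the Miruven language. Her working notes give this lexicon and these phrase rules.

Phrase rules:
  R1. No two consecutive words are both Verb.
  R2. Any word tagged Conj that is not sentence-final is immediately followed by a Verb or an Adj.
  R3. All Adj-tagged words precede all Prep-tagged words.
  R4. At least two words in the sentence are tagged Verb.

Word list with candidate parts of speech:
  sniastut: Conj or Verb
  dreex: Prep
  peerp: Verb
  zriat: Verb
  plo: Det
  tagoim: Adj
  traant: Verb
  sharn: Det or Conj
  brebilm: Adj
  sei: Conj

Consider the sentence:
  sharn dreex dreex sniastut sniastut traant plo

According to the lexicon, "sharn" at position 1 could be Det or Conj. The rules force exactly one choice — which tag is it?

Candidates per position — 1:sharn {Det,Conj}; 2:dreex {Prep}; 3:dreex {Prep}; 4:sniastut {Conj,Verb}; 5:sniastut {Conj,Verb}; 6:traant {Verb}; 7:plo {Det}.
Position 1: Conj is ruled out by rule 2; that leaves Det.
Position 5: Verb is ruled out by rule 1; that leaves Conj.
Position 4: Conj is ruled out by rule 2; that leaves Verb.
So the tagging must be: Det Prep Prep Verb Conj Verb Det.
Rule-by-rule: rule 1 ✓; rule 2 ✓; rule 3 ✓; rule 4 ✓.

Det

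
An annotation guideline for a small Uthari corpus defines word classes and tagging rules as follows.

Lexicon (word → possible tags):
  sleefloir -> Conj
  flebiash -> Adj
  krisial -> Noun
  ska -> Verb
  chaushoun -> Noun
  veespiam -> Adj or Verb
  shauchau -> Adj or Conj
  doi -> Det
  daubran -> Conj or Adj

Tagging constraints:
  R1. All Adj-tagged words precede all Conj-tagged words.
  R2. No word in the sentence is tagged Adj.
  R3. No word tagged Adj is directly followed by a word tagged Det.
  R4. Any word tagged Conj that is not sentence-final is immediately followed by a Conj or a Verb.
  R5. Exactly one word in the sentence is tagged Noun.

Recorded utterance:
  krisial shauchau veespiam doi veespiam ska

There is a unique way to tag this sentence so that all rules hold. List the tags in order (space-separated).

Candidates per position — 1:krisial {Noun}; 2:shauchau {Adj,Conj}; 3:veespiam {Adj,Verb}; 4:doi {Det}; 5:veespiam {Adj,Verb}; 6:ska {Verb}.
Position 2: Adj is ruled out by rule 2; that leaves Conj.
Position 3: Adj is ruled out by rule 1; that leaves Verb.
Position 5: Adj is ruled out by rule 1; that leaves Verb.
The only consistent sequence is: Noun Conj Verb Det Verb Verb.
Verifying each rule — rule 1 ✓; rule 2 ✓; rule 3 ✓; rule 4 ✓; rule 5 ✓.

Noun Conj Verb Det Verb Verb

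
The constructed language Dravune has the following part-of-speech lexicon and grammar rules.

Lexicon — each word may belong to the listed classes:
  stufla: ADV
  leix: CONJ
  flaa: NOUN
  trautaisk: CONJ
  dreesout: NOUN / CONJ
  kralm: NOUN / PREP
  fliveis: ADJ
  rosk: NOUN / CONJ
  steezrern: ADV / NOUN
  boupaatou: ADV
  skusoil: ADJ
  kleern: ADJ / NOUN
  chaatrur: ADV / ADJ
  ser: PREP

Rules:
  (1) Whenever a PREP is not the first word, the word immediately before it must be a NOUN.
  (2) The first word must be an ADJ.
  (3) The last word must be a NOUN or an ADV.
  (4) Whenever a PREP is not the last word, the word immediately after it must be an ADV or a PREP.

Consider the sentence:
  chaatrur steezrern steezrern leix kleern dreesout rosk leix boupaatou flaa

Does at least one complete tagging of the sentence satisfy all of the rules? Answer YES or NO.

Candidates per position — 1:chaatrur {ADV,ADJ}; 2:steezrern {ADV,NOUN}; 3:steezrern {ADV,NOUN}; 4:leix {CONJ}; 5:kleern {ADJ,NOUN}; 6:dreesout {NOUN,CONJ}; 7:rosk {NOUN,CONJ}; 8:leix {CONJ}; 9:boupaatou {ADV}; 10:flaa {NOUN}.
One satisfying assignment: ADJ NOUN NOUN CONJ NOUN NOUN CONJ CONJ ADV NOUN.
Checking: rule 1 ✓; rule 2 ✓; rule 3 ✓; rule 4 ✓.

YES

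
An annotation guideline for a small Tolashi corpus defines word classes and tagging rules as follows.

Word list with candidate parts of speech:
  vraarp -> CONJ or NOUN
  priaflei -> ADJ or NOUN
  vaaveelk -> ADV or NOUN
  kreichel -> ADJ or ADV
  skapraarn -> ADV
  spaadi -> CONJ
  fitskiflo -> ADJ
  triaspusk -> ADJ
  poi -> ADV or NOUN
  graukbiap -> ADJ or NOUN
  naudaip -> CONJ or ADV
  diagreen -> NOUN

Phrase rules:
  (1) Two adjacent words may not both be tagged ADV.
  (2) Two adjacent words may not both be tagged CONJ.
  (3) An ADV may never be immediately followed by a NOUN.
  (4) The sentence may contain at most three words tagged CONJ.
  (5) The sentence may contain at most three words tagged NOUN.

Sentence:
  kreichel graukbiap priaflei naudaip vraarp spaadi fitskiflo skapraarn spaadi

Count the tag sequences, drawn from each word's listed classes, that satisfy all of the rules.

6

Candidates per position — 1:kreichel {ADJ,ADV}; 2:graukbiap {ADJ,NOUN}; 3:priaflei {ADJ,NOUN}; 4:naudaip {CONJ,ADV}; 5:vraarp {CONJ,NOUN}; 6:spaadi {CONJ}; 7:fitskiflo {ADJ}; 8:skapraarn {ADV}; 9:spaadi {CONJ}.
There are 32 candidate sequences in total.
Checking each against the rules leaves 6 sequences.
Count = 6.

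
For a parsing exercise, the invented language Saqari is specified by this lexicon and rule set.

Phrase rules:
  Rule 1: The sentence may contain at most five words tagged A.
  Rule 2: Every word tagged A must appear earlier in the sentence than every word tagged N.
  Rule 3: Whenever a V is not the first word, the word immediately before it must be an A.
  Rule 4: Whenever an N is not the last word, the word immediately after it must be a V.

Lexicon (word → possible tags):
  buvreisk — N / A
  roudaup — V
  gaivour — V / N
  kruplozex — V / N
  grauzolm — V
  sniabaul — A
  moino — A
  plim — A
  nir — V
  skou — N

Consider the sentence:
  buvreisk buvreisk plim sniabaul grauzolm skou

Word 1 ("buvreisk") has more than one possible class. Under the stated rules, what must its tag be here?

Candidates per position — 1:buvreisk {N,A}; 2:buvreisk {N,A}; 3:plim {A}; 4:sniabaul {A}; 5:grauzolm {V}; 6:skou {N}.
Word 1 cannot be N — rule 2 would then fail for every completion. It is A.
Word 2 cannot be N — rule 2 would then fail for every completion. It is A.
The only consistent sequence is: A A A A V N.
Checking: rule 1 ✓; rule 2 ✓; rule 3 ✓; rule 4 ✓.

A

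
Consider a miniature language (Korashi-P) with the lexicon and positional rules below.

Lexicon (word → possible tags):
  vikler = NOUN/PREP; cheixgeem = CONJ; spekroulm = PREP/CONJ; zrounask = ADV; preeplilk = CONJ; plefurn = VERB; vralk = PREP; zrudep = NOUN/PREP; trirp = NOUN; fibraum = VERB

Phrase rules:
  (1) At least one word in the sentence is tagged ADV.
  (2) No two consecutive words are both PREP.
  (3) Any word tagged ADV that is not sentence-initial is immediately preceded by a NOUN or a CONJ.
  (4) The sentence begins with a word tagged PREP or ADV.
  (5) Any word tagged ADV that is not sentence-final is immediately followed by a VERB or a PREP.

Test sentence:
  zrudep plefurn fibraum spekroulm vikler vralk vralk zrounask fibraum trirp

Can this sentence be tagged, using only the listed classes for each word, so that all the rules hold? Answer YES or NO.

NO

Candidates per position — 1:zrudep {NOUN,PREP}; 2:plefurn {VERB}; 3:fibraum {VERB}; 4:spekroulm {PREP,CONJ}; 5:vikler {NOUN,PREP}; 6:vralk {PREP}; 7:vralk {PREP}; 8:zrounask {ADV}; 9:fibraum {VERB}; 10:trirp {NOUN}.
Rule 2 cannot be satisfied by any choice of tags from the lexicon.
So there is no consistent tagging.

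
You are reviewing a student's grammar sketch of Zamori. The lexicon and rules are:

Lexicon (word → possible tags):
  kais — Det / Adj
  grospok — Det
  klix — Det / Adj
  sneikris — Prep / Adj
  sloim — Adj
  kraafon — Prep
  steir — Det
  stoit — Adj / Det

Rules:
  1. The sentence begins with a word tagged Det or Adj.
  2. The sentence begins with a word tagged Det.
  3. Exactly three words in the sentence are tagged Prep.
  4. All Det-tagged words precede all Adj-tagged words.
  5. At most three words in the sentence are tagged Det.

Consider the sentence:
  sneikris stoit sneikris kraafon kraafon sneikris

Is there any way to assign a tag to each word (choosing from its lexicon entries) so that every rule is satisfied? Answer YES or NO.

Candidates per position — 1:sneikris {Prep,Adj}; 2:stoit {Adj,Det}; 3:sneikris {Prep,Adj}; 4:kraafon {Prep}; 5:kraafon {Prep}; 6:sneikris {Prep,Adj}.
Rule 2 cannot be satisfied by any choice of tags from the lexicon.
So there is no consistent tagging.

NO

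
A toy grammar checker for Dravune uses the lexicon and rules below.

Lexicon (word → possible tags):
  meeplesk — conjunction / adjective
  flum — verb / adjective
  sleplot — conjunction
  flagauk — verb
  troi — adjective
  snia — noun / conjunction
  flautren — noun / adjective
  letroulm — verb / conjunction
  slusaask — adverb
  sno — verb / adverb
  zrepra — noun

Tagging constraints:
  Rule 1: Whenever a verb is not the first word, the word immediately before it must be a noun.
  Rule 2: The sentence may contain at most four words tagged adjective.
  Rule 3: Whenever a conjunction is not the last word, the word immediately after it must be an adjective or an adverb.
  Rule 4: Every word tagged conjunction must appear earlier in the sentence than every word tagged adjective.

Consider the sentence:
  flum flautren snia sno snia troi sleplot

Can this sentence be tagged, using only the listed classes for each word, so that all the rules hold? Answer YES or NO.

NO

Candidates per position — 1:flum {verb,adjective}; 2:flautren {noun,adjective}; 3:snia {noun,conjunction}; 4:sno {verb,adverb}; 5:snia {noun,conjunction}; 6:troi {adjective}; 7:sleplot {conjunction}.
Rule 4 cannot be satisfied by any choice of tags from the lexicon.
So there is no consistent tagging.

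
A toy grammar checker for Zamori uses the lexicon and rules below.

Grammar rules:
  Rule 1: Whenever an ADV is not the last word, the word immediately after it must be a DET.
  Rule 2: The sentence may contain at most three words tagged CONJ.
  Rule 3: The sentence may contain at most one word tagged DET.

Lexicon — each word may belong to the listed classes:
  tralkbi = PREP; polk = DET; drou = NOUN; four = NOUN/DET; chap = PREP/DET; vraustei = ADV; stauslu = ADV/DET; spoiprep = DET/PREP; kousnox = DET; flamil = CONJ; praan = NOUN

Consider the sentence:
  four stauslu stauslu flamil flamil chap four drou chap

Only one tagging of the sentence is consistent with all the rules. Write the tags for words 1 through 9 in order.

NOUN ADV DET CONJ CONJ PREP NOUN NOUN PREP

Candidates per position — 1:four {NOUN,DET}; 2:stauslu {ADV,DET}; 3:stauslu {ADV,DET}; 4:flamil {CONJ}; 5:flamil {CONJ}; 6:chap {PREP,DET}; 7:four {NOUN,DET}; 8:drou {NOUN}; 9:chap {PREP,DET}.
If word 3 were ADV, no tagging could satisfy rule 1; so word 3 is DET.
If word 6 were DET, no tagging could satisfy rule 3; so word 6 is PREP.
If word 7 were DET, no tagging could satisfy rule 3; so word 7 is NOUN.
If word 9 were DET, no tagging could satisfy rule 3; so word 9 is PREP.
If word 1 were DET, no tagging could satisfy rule 3; so word 1 is NOUN.
If word 2 were DET, no tagging could satisfy rule 3; so word 2 is ADV.
The only consistent sequence is: NOUN ADV DET CONJ CONJ PREP NOUN NOUN PREP.
Checking: rule 1 satisfied; rule 2 satisfied; rule 3 satisfied.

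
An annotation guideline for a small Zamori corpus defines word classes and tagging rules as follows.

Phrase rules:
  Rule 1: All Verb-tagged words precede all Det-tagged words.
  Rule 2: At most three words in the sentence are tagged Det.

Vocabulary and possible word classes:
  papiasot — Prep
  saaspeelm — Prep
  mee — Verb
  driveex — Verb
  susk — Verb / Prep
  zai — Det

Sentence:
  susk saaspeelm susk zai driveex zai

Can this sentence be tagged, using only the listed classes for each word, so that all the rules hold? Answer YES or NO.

Candidates per position — 1:susk {Verb,Prep}; 2:saaspeelm {Prep}; 3:susk {Verb,Prep}; 4:zai {Det}; 5:driveex {Verb}; 6:zai {Det}.
Rule 1 cannot be satisfied by any choice of tags from the lexicon.
So there is no consistent tagging.

NO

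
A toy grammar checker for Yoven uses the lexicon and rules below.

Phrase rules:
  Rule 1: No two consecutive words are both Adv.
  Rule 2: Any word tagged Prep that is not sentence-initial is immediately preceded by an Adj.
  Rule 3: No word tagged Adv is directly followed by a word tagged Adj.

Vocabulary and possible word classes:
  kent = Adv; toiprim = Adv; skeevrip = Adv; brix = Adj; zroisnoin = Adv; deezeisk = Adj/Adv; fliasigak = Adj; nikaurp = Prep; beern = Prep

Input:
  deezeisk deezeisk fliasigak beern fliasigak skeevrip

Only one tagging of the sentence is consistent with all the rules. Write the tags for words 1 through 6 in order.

Candidates per position — 1:deezeisk {Adj,Adv}; 2:deezeisk {Adj,Adv}; 3:fliasigak {Adj}; 4:beern {Prep}; 5:fliasigak {Adj}; 6:skeevrip {Adv}.
Position 1: tagging it Adv would leave rule 3 unsatisfiable, so it must be Adj.
Position 2: tagging it Adv would leave rule 3 unsatisfiable, so it must be Adj.
So the tagging must be: Adj Adj Adj Prep Adj Adv.
Check: rule 1 ok; rule 2 ok; rule 3 ok.

Adj Adj Adj Prep Adj Adv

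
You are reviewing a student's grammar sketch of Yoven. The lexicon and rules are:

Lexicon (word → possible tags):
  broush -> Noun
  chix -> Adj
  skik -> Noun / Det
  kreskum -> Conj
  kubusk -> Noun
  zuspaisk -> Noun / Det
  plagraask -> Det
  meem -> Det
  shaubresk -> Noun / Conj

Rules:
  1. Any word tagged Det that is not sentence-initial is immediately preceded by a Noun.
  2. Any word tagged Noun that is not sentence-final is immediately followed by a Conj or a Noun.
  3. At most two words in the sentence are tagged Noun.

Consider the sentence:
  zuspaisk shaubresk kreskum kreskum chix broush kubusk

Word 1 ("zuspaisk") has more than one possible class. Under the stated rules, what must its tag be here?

Candidates per position — 1:zuspaisk {Noun,Det}; 2:shaubresk {Noun,Conj}; 3:kreskum {Conj}; 4:kreskum {Conj}; 5:chix {Adj}; 6:broush {Noun}; 7:kubusk {Noun}.
If word 1 were Noun, no tagging could satisfy rule 3; so word 1 is Det.
If word 2 were Noun, no tagging could satisfy rule 3; so word 2 is Conj.
So the tagging must be: Det Conj Conj Conj Adj Noun Noun.
Verifying each rule — rule 1 ok; rule 2 ok; rule 3 ok.

Det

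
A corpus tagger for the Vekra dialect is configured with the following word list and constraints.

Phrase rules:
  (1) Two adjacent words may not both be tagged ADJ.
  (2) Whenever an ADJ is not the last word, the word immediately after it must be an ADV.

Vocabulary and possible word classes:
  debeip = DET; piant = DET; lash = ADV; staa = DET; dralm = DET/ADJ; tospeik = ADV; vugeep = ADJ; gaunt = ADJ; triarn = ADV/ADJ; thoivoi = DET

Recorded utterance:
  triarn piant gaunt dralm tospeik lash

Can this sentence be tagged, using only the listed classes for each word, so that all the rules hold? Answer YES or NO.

NO

Candidates per position — 1:triarn {ADV,ADJ}; 2:piant {DET}; 3:gaunt {ADJ}; 4:dralm {DET,ADJ}; 5:tospeik {ADV}; 6:lash {ADV}.
Rule 2 cannot be satisfied by any choice of tags from the lexicon.
So there is no consistent tagging.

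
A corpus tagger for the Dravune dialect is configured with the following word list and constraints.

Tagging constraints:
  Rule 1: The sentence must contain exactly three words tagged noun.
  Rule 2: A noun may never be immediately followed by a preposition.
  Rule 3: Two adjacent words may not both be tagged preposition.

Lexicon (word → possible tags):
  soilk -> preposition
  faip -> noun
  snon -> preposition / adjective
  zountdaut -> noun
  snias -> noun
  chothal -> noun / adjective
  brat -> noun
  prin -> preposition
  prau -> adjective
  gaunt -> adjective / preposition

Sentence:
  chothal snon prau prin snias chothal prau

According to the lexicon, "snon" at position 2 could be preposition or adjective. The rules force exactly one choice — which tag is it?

adjective

Candidates per position — 1:chothal {noun,adjective}; 2:snon {preposition,adjective}; 3:prau {adjective}; 4:prin {preposition}; 5:snias {noun}; 6:chothal {noun,adjective}; 7:prau {adjective}.
Position 1: tagging it adjective would leave rule 1 unsatisfiable, so it must be noun.
Position 2: tagging it preposition would leave rule 2 unsatisfiable, so it must be adjective.
Position 6: tagging it adjective would leave rule 1 unsatisfiable, so it must be noun.
That leaves exactly one tagging: noun adjective adjective preposition noun noun adjective.
Check: rule 1 satisfied; rule 2 satisfied; rule 3 satisfied.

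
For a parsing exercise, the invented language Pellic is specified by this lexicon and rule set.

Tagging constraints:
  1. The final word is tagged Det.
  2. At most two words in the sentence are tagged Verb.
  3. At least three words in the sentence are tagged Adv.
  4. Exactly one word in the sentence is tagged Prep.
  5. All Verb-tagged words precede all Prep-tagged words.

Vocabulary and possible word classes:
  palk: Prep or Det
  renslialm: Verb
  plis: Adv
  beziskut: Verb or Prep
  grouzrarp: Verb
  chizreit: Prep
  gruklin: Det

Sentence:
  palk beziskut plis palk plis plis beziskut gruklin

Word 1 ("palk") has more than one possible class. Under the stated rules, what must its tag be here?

Det

Candidates per position — 1:palk {Prep,Det}; 2:beziskut {Verb,Prep}; 3:plis {Adv}; 4:palk {Prep,Det}; 5:plis {Adv}; 6:plis {Adv}; 7:beziskut {Verb,Prep}; 8:gruklin {Det}.
Position 1: the remaining choice is settled jointly with positions 2, 4, 7 — only Det at position 1 is part of a tagging that satisfies every rule.
The unique satisfying tagging is: Det Verb Adv Det Adv Adv Prep Det.
Check: rule 1 ✓; rule 2 ✓; rule 3 ✓; rule 4 ✓; rule 5 ✓.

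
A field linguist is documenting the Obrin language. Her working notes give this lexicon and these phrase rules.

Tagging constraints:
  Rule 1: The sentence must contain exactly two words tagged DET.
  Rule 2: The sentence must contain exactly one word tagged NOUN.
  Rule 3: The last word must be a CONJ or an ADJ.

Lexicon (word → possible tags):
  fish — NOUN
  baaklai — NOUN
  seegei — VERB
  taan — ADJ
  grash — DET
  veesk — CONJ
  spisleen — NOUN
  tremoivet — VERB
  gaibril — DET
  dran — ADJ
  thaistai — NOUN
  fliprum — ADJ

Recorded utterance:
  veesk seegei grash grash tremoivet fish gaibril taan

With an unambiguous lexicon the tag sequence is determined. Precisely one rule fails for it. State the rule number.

1

Fixed tagging: CONJ VERB DET DET VERB NOUN DET ADJ.
Rule check: R1 ✗, R2 ✓, R3 ✓.
Only rule 1 fails.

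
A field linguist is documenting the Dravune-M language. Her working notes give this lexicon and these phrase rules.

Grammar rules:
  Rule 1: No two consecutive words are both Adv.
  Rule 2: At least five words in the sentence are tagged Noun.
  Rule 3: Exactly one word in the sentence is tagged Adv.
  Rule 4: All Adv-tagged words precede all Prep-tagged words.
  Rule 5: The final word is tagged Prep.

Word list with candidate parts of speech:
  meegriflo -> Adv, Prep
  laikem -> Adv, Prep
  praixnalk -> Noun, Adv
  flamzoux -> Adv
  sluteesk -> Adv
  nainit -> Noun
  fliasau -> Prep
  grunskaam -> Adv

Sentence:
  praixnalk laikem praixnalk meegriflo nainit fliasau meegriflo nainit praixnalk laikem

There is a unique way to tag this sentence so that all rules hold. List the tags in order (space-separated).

Noun Adv Noun Prep Noun Prep Prep Noun Noun Prep

Candidates per position — 1:praixnalk {Noun,Adv}; 2:laikem {Adv,Prep}; 3:praixnalk {Noun,Adv}; 4:meegriflo {Adv,Prep}; 5:nainit {Noun}; 6:fliasau {Prep}; 7:meegriflo {Adv,Prep}; 8:nainit {Noun}; 9:praixnalk {Noun,Adv}; 10:laikem {Adv,Prep}.
Position 1: tagging it Adv would leave rule 2 unsatisfiable, so it must be Noun.
Position 3: tagging it Adv would leave rule 2 unsatisfiable, so it must be Noun.
Position 7: tagging it Adv would leave rule 4 unsatisfiable, so it must be Prep.
Position 9: tagging it Adv would leave rule 2 unsatisfiable, so it must be Noun.
Position 10: tagging it Adv would leave rule 4 unsatisfiable, so it must be Prep.
The remaining ambiguous positions (2, 4) are resolved jointly — only one combination satisfies every rule.
The only consistent sequence is: Noun Adv Noun Prep Noun Prep Prep Noun Noun Prep.
Checking: rule 1 holds; rule 2 holds; rule 3 holds; rule 4 holds; rule 5 holds.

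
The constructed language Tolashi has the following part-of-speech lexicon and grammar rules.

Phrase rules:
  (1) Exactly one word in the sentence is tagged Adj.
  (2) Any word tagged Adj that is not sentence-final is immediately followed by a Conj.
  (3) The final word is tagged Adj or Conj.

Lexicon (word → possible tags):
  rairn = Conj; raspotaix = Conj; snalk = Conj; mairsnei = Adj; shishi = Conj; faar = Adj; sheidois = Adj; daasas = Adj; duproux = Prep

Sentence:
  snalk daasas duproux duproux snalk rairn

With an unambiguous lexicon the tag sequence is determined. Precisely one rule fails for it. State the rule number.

2

Fixed tagging: Conj Adj Prep Prep Conj Conj.
Applying the rules: R1 ok, R2 fails, R3 ok.
Only rule 2 fails.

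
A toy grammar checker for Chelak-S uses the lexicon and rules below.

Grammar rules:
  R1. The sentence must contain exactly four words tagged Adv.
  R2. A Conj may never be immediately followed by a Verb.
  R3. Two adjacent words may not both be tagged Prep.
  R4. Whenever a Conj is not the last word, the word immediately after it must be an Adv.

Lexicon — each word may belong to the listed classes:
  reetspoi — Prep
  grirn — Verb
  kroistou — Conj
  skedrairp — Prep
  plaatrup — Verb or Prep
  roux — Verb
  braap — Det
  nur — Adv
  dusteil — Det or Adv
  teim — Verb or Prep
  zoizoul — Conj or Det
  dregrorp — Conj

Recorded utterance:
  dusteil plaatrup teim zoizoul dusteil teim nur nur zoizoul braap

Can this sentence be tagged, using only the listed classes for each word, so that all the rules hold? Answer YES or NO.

Candidates per position — 1:dusteil {Det,Adv}; 2:plaatrup {Verb,Prep}; 3:teim {Verb,Prep}; 4:zoizoul {Conj,Det}; 5:dusteil {Det,Adv}; 6:teim {Verb,Prep}; 7:nur {Adv}; 8:nur {Adv}; 9:zoizoul {Conj,Det}; 10:braap {Det}.
One satisfying assignment: Adv Verb Prep Conj Adv Prep Adv Adv Det Det.
Check: rule 1 ✓; rule 2 ✓; rule 3 ✓; rule 4 ✓.

YES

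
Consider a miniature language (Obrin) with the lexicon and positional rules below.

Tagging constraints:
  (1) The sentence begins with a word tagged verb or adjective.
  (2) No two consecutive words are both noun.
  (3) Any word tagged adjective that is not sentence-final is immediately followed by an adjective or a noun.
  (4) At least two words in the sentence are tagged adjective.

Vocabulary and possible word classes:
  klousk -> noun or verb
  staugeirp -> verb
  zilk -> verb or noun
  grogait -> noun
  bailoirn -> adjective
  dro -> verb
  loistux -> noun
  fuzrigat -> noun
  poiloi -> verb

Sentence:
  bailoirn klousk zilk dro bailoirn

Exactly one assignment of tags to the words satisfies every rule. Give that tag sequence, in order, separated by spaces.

adjective noun verb verb adjective

Candidates per position — 1:bailoirn {adjective}; 2:klousk {noun,verb}; 3:zilk {verb,noun}; 4:dro {verb}; 5:bailoirn {adjective}.
Position 2: verb is ruled out by rule 3; that leaves noun.
Position 3: noun is ruled out by rule 2; that leaves verb.
The unique satisfying tagging is: adjective noun verb verb adjective.
Verifying each rule — rule 1 ok; rule 2 ok; rule 3 ok; rule 4 ok.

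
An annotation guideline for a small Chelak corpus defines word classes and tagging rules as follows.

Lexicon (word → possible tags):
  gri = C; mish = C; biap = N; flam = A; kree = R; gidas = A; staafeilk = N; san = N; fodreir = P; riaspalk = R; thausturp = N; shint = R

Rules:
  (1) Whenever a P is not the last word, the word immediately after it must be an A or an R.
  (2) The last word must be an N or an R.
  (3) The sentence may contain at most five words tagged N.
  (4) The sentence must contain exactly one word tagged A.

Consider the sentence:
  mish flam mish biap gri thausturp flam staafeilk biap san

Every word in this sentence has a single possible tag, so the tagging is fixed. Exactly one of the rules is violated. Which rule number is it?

Fixed tagging: C A C N C N A N N N.
Applying the rules: R1 ✓, R2 ✓, R3 ✓, R4 ✗.
Only rule 4 fails.

4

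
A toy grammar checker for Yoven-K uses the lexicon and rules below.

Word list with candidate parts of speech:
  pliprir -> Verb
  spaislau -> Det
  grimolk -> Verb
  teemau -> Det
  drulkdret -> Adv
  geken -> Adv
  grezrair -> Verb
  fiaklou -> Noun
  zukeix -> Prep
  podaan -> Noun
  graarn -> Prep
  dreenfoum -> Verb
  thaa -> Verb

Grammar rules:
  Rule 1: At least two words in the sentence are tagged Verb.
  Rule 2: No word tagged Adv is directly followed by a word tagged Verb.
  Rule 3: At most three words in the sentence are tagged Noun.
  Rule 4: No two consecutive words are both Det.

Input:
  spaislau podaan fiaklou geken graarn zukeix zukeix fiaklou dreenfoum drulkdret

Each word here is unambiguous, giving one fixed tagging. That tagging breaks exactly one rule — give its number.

Fixed tagging: Det Noun Noun Adv Prep Prep Prep Noun Verb Adv.
Rule check: R1 fails, R2 ok, R3 ok, R4 ok.
Only rule 1 fails.

1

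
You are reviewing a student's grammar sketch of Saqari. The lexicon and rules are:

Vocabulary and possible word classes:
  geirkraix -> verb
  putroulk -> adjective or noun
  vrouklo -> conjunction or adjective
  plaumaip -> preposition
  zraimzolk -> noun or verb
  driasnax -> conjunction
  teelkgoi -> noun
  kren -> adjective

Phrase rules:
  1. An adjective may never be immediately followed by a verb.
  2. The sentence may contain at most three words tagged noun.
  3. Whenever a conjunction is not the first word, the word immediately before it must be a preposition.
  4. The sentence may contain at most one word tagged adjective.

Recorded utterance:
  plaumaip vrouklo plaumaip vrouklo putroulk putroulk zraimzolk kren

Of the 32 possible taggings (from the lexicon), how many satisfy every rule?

Candidates per position — 1:plaumaip {preposition}; 2:vrouklo {conjunction,adjective}; 3:plaumaip {preposition}; 4:vrouklo {conjunction,adjective}; 5:putroulk {adjective,noun}; 6:putroulk {adjective,noun}; 7:zraimzolk {noun,verb}; 8:kren {adjective}.
There are 32 candidate sequences in total.
The sequences that satisfy every rule: preposition conjunction preposition conjunction noun noun noun adjective; preposition conjunction preposition conjunction noun noun verb adjective.
Count = 2.

2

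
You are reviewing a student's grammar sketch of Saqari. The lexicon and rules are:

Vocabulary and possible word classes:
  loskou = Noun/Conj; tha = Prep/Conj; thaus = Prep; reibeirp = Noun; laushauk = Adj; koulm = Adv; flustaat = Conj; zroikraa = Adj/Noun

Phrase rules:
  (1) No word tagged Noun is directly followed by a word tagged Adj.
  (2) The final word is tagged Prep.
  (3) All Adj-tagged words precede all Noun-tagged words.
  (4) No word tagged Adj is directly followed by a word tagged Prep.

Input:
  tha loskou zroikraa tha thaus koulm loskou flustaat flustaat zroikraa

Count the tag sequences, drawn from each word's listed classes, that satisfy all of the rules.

0

Candidates per position — 1:tha {Prep,Conj}; 2:loskou {Noun,Conj}; 3:zroikraa {Adj,Noun}; 4:tha {Prep,Conj}; 5:thaus {Prep}; 6:koulm {Adv}; 7:loskou {Noun,Conj}; 8:flustaat {Conj}; 9:flustaat {Conj}; 10:zroikraa {Adj,Noun}.
There are 64 candidate sequences in total.
Rule 2 cannot be satisfied by any choice of tags from the lexicon.
So there is no consistent tagging.
Count = 0.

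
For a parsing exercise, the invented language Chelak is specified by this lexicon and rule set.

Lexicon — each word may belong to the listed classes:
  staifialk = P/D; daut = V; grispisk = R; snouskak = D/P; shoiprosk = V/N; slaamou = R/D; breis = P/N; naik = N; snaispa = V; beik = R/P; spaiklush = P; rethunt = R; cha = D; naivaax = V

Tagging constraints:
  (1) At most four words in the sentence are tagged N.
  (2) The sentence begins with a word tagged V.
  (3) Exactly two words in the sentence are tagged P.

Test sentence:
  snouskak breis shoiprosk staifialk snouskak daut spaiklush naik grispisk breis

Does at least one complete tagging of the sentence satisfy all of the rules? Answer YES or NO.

NO

Candidates per position — 1:snouskak {D,P}; 2:breis {P,N}; 3:shoiprosk {V,N}; 4:staifialk {P,D}; 5:snouskak {D,P}; 6:daut {V}; 7:spaiklush {P}; 8:naik {N}; 9:grispisk {R}; 10:breis {P,N}.
Rule 2 cannot be satisfied by any choice of tags from the lexicon.
So there is no consistent tagging.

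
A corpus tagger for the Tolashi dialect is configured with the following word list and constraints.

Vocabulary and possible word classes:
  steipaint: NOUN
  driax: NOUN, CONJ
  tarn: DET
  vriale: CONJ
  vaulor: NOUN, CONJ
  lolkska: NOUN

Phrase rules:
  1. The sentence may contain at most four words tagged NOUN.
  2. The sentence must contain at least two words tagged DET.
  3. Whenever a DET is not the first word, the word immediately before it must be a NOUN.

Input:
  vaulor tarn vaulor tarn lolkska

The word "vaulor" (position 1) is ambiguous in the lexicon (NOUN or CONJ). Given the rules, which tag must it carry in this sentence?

Candidates per position — 1:vaulor {NOUN,CONJ}; 2:tarn {DET}; 3:vaulor {NOUN,CONJ}; 4:tarn {DET}; 5:lolkska {NOUN}.
If word 1 were CONJ, no tagging could satisfy rule 3; so word 1 is NOUN.
If word 3 were CONJ, no tagging could satisfy rule 3; so word 3 is NOUN.
So the tagging must be: NOUN DET NOUN DET NOUN.
Verifying each rule — rule 1 satisfied; rule 2 satisfied; rule 3 satisfied.

NOUN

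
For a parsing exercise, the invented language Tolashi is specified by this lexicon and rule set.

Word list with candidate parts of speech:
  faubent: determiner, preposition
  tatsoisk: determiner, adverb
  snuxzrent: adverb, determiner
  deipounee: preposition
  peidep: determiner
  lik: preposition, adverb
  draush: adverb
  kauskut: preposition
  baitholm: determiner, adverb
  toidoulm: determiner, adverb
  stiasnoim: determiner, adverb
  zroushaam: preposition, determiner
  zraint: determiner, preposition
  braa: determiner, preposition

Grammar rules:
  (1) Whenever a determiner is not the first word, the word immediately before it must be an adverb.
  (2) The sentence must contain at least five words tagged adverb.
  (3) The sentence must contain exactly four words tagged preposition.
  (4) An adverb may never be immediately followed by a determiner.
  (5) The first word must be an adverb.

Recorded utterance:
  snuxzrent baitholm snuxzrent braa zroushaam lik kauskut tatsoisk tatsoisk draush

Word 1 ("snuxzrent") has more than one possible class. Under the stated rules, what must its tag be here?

Candidates per position — 1:snuxzrent {adverb,determiner}; 2:baitholm {determiner,adverb}; 3:snuxzrent {adverb,determiner}; 4:braa {determiner,preposition}; 5:zroushaam {preposition,determiner}; 6:lik {preposition,adverb}; 7:kauskut {preposition}; 8:tatsoisk {determiner,adverb}; 9:tatsoisk {determiner,adverb}; 10:draush {adverb}.
Position 1: tagging it determiner would leave rule 5 unsatisfiable, so it must be adverb.
Position 2: tagging it determiner would leave rule 4 unsatisfiable, so it must be adverb.
Position 3: tagging it determiner would leave rule 4 unsatisfiable, so it must be adverb.
Position 4: tagging it determiner would leave rule 3 unsatisfiable, so it must be preposition.
Position 5: tagging it determiner would leave rule 1 unsatisfiable, so it must be preposition.
Position 6: tagging it adverb would leave rule 3 unsatisfiable, so it must be preposition.
Position 8: tagging it determiner would leave rule 1 unsatisfiable, so it must be adverb.
Position 9: tagging it determiner would leave rule 4 unsatisfiable, so it must be adverb.
So the tagging must be: adverb adverb adverb preposition preposition preposition preposition adverb adverb adverb.
Rule-by-rule: rule 1 holds; rule 2 holds; rule 3 holds; rule 4 holds; rule 5 holds.

adverb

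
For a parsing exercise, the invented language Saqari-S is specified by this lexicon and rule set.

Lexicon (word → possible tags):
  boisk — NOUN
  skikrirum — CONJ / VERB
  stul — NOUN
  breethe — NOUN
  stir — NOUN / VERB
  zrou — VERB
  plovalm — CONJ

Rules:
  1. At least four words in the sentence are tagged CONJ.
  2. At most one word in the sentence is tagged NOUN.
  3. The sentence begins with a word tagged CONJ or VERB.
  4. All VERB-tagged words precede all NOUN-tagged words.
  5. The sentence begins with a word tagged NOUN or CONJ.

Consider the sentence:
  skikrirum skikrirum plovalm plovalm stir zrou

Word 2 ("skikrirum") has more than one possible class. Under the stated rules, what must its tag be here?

Candidates per position — 1:skikrirum {CONJ,VERB}; 2:skikrirum {CONJ,VERB}; 3:plovalm {CONJ}; 4:plovalm {CONJ}; 5:stir {NOUN,VERB}; 6:zrou {VERB}.
Position 1: VERB is ruled out by rule 1; that leaves CONJ.
Position 2: VERB is ruled out by rule 1; that leaves CONJ.
Position 5: NOUN is ruled out by rule 4; that leaves VERB.
The unique satisfying tagging is: CONJ CONJ CONJ CONJ VERB VERB.
Check: rule 1 satisfied; rule 2 satisfied; rule 3 satisfied; rule 4 satisfied; rule 5 satisfied.

CONJ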